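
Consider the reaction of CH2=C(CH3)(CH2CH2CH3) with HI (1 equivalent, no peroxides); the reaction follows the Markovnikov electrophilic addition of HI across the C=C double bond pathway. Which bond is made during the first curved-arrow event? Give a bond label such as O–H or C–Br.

C–H

Step 1: Protonation of the alkene by HI: the π bond acts as the nucleophile and picks up H⁺, giving the more stable (Markovnikov) tertiary carbocation. The H–I bond breaks heterolytically, releasing I⁻.
The bond formed in this step is the C–H bond.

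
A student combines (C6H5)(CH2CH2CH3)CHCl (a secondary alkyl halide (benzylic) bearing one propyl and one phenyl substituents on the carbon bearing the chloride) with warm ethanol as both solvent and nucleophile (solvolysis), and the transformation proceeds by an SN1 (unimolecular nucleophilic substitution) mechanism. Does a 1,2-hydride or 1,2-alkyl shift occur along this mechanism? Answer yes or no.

The first-formed carbocation is secondary.
No single 1,2-shift to an adjacent carbon would produce a more-substituted cation than the one already present, so no rearrangement occurs.

no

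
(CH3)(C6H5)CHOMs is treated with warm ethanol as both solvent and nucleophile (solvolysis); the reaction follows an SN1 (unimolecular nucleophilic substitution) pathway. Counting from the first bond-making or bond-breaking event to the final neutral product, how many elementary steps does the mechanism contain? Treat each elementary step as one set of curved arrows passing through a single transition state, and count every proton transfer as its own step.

Step 1: Ionisation: the C–O σ-bond cleaves heterolytically; both bonding electrons depart with MsO⁻, leaving a secondary carbocation at the α-carbon.
(No 1,2-shift: no single shift to an adjacent carbon would give a more stable cation.)
Step 2: A lone pair on the oxygen of CH3CH2OH attacks the carbocation, forming a new C–O σ-bond and an oxonium ion.
Step 3: A second solvent molecule removes the proton on oxygen, giving the neutral ether product.
Total: 3 elementary steps.

3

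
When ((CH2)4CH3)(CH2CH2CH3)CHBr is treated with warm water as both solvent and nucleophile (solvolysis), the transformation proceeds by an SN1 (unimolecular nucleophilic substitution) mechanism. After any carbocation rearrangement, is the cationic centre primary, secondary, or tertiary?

Step 1: Rate-determining heterolysis of the C–Br bond gives Br⁻ and a secondary carbocation.
No single 1,2-shift to an adjacent carbon would give a more-substituted cation, so no rearrangement occurs.

secondary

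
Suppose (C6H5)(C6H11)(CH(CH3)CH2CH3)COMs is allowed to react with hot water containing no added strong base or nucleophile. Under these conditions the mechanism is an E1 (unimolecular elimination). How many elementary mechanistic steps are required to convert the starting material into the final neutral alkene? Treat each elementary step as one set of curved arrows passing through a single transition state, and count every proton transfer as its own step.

2

Step 1: Unassisted departure of MsO⁻ (taking the C–O bonding pair) generates a tertiary carbocation.
(No 1,2-shift: no single shift to an adjacent carbon would give a more stable cation.)
Step 2: A weak base (a water molecule from the solvent) removes a proton from a carbon adjacent to the cationic centre; the electrons of that C–H bond become the new π(C=C) bond, giving the alkene.
Total: 2 elementary steps.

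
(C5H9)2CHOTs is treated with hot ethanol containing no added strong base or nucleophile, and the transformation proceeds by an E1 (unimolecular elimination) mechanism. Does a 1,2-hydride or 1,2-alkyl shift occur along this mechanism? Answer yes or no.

yes

The first-formed carbocation is secondary.
The adjacent cyclopentyl carbon already bears 2 other carbon substituents and has a hydrogen to migrate; after a 1,2-hydride shift from that carbon the positive charge sits on a tertiary centre.
Tertiary is more stable than secondary, so the shift occurs.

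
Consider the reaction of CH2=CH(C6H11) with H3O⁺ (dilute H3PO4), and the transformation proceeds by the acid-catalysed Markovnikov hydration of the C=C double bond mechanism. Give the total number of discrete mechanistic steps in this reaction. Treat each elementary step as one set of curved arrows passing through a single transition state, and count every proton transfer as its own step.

4

Step 1: Protonation of the alkene by H3O⁺: the π bond acts as the nucleophile and picks up H⁺, giving the more stable (Markovnikov) secondary carbocation. H2O is released.
Step 2: A 1,2-hydride shift from the adjacent cyclohexyl carbon moves the positive charge from the secondary centre to an adjacent carbon, generating a more stable tertiary carbocation.
Step 3: Water acts as the nucleophile: an oxygen lone pair bonds to the cationic carbon, giving an oxonium-ion intermediate.
Step 4: Deprotonation of the oxonium ion by a water molecule delivers the neutral alcohol and regenerates the acid catalyst.
Total: 4 elementary steps.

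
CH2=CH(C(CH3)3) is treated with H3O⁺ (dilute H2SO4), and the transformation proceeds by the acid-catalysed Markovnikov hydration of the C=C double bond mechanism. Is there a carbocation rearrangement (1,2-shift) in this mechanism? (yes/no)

yes

The first-formed carbocation is secondary.
The adjacent tert-butyl carbon has no hydrogen but bears methyl groups; migration of one methyl with its bonding pair (a 1,2-methyl shift) places the charge on a tertiary centre.
Tertiary is more stable than secondary, so the shift occurs.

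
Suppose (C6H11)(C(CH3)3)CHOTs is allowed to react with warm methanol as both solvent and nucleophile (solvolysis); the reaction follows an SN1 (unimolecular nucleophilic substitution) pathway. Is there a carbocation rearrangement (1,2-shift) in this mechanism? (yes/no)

yes

The first-formed carbocation is secondary.
The adjacent cyclohexyl carbon already bears 2 other carbon substituents and has a hydrogen to migrate; after a 1,2-hydride shift from that carbon the positive charge sits on a tertiary centre.
Tertiary is more stable than secondary, so the shift occurs.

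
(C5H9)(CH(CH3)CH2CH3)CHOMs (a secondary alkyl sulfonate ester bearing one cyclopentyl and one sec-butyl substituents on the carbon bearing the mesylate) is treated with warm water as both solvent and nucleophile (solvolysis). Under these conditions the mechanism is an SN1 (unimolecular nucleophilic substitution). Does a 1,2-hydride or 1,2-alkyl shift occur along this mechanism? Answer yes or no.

yes

The first-formed carbocation is secondary.
The adjacent cyclopentyl carbon already bears 2 other carbon substituents and has a hydrogen to migrate; after a 1,2-hydride shift from that carbon the positive charge sits on a tertiary centre.
Tertiary is more stable than secondary, so the shift occurs.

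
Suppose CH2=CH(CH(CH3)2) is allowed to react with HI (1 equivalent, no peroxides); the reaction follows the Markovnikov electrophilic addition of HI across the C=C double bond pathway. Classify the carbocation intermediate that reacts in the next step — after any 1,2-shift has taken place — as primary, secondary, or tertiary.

Step 1: The π electrons of the C=C bond attack a proton of HI; Markovnikov addition places the new C–H on the less-substituted alkene carbon, so the positive charge ends up on the more-substituted carbon — a secondary carbocation. The H–I bond breaks heterolytically, releasing I⁻.
Step 2: A hydride (H with its bonding pair) migrates from the adjacent isopropyl carbon to the cationic centre — a 1,2-hydride shift — upgrading the secondary cation to a tertiary one.
The cation rearranges from secondary to tertiary via a 1,2-hydride shift from the adjacent isopropyl carbon; the tertiary cation is what reacts next.

tertiary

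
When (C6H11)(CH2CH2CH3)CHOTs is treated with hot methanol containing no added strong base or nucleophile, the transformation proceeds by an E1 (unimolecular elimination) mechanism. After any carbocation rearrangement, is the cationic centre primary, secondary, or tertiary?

Step 1: Unassisted departure of TsO⁻ (taking the C–O bonding pair) generates a secondary carbocation.
Step 2: A hydride (H with its bonding pair) migrates from the adjacent cyclohexyl carbon to the cationic centre — a 1,2-hydride shift — upgrading the secondary cation to a tertiary one.
The cation rearranges from secondary to tertiary via a 1,2-hydride shift from the adjacent cyclohexyl carbon; the tertiary cation is what reacts next.

tertiary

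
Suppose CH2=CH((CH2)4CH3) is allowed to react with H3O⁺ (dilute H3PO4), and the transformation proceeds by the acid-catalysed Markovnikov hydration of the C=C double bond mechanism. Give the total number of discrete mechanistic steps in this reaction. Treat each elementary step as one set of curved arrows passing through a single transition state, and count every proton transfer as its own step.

3

Step 1: Protonation of the alkene by H3O⁺: the π bond acts as the nucleophile and picks up H⁺, giving the more stable (Markovnikov) secondary carbocation. H2O is released.
(No 1,2-shift: no single shift to an adjacent carbon would give a more stable cation.)
Step 2: Nucleophilic capture of the cation by H2O produces the protonated alcohol (an oxonium ion).
Step 3: Proton transfer from the O–H of the oxonium ion to H2O completes the catalytic cycle and yields the alcohol.
Total: 3 elementary steps.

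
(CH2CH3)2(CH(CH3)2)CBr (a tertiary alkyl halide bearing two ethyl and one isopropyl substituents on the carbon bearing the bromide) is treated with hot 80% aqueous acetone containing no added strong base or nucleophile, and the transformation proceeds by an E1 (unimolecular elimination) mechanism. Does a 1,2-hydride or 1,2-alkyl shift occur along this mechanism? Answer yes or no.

The first-formed carbocation is tertiary.
No single 1,2-shift to an adjacent carbon would produce a more-substituted cation than the one already present, so no rearrangement occurs.

no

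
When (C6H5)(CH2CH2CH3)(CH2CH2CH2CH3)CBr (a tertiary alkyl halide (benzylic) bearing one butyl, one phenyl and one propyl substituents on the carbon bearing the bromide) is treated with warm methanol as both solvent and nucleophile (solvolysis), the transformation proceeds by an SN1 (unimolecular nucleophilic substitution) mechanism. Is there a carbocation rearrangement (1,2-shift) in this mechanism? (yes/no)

no

The first-formed carbocation is tertiary.
No single 1,2-shift to an adjacent carbon would produce a more-substituted cation than the one already present, so no rearrangement occurs.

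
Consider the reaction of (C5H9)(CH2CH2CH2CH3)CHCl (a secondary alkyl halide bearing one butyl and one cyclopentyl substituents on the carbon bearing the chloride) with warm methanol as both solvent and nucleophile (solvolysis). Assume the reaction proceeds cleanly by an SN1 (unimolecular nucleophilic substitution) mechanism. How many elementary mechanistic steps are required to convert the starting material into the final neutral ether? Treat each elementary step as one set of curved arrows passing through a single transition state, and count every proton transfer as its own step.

Step 1: Unassisted departure of Cl⁻ (taking the C–Cl bonding pair) generates a secondary carbocation.
Step 2: Carbocation rearrangement: a 1,2-hydride shift from the adjacent cyclopentyl carbon converts the initially-formed secondary cation into the more stable tertiary cation.
Step 3: Nucleophilic capture: the oxygen of CH3OH bonds to the cationic carbon, producing an oxonium-ion intermediate.
Step 4: Deprotonation of the oxonium oxygen by solvent methanol yields the neutral ether.
Total: 4 elementary steps.

4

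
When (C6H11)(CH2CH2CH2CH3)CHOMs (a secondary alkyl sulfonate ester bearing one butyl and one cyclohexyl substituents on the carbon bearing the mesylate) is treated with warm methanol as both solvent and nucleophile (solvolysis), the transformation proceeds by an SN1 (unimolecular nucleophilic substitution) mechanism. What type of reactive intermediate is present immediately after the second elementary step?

tertiary carbocation

Step 1: Rate-determining heterolysis of the C–O bond gives MsO⁻ and a secondary carbocation.
Step 2: A hydride (H with its bonding pair) migrates from the adjacent cyclohexyl carbon to the cationic centre — a 1,2-hydride shift — upgrading the secondary cation to a tertiary one.
After step 2 the species present is a tertiary carbocation.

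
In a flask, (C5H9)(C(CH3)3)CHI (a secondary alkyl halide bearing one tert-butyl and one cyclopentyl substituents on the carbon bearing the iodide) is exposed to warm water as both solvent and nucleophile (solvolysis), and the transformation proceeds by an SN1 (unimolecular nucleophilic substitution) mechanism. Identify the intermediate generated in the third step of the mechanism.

oxonium ion

Step 1: Ionisation: the C–I σ-bond cleaves heterolytically; both bonding electrons depart with I⁻, leaving a secondary carbocation at the α-carbon.
Step 2: A hydride (H with its bonding pair) migrates from the adjacent cyclopentyl carbon to the cationic centre — a 1,2-hydride shift — upgrading the secondary cation to a tertiary one.
Step 3: A lone pair on the oxygen of H2O attacks the carbocation, forming a new C–O σ-bond and an oxonium ion.
After step 3 the species present is an oxonium ion.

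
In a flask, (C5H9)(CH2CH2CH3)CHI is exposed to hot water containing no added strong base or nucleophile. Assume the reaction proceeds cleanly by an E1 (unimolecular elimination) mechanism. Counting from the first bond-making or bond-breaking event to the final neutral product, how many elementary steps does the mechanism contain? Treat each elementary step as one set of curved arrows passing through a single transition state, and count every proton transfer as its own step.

3

Step 1: Ionisation: the C–I σ-bond cleaves heterolytically; both bonding electrons depart with I⁻, leaving a secondary carbocation at the α-carbon.
Step 2: Carbocation rearrangement: a 1,2-hydride shift from the adjacent cyclopentyl carbon converts the initially-formed secondary cation into the more stable tertiary cation.
Step 3: Loss of a β-proton to a water molecule of the solvent: the C–H bonding pair collapses toward the cationic carbon to form the C=C π bond, yielding the alkene.
Total: 3 elementary steps.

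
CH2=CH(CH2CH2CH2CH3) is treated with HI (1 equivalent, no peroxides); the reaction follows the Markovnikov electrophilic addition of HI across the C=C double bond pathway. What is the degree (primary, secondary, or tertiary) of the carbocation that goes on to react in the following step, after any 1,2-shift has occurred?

secondary

Step 1: Electrophilic addition begins with the π(C=C) electrons forming a bond to the proton of HI. Following Markovnikov's rule, the resulting cation is secondary. The H–I bond breaks heterolytically, releasing I⁻.
No single 1,2-shift to an adjacent carbon would give a more-substituted cation, so no rearrangement occurs.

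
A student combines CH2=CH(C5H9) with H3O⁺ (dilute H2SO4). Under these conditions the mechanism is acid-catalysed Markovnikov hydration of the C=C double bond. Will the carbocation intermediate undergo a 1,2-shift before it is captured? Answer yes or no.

yes

The first-formed carbocation is secondary.
The adjacent cyclopentyl carbon already bears 2 other carbon substituents and has a hydrogen to migrate; after a 1,2-hydride shift from that carbon the positive charge sits on a tertiary centre.
Tertiary is more stable than secondary, so the shift occurs.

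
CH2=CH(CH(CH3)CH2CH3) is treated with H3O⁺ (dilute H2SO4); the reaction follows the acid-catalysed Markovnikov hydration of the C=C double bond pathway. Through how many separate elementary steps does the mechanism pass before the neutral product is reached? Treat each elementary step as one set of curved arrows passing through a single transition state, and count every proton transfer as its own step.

Step 1: Protonation of the alkene by H3O⁺: the π bond acts as the nucleophile and picks up H⁺, giving the more stable (Markovnikov) secondary carbocation. H2O is released.
Step 2: A 1,2-hydride shift from the adjacent sec-butyl carbon moves the positive charge from the secondary centre to an adjacent carbon, generating a more stable tertiary carbocation.
Step 3: Nucleophilic capture of the cation by H2O produces the protonated alcohol (an oxonium ion).
Step 4: Proton transfer from the O–H of the oxonium ion to H2O completes the catalytic cycle and yields the alcohol.
Total: 4 elementary steps.

4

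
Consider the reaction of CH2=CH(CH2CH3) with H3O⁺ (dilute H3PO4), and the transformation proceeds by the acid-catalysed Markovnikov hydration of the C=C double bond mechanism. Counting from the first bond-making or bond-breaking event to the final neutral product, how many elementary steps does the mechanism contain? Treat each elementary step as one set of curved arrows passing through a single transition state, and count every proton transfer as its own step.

Step 1: Protonation of the alkene by H3O⁺: the π bond acts as the nucleophile and picks up H⁺, giving the more stable (Markovnikov) secondary carbocation. H2O is released.
(No 1,2-shift: no single shift to an adjacent carbon would give a more stable cation.)
Step 2: Nucleophilic capture of the cation by H2O produces the protonated alcohol (an oxonium ion).
Step 3: Deprotonation of the oxonium ion by a water molecule delivers the neutral alcohol and regenerates the acid catalyst.
Total: 3 elementary steps.

3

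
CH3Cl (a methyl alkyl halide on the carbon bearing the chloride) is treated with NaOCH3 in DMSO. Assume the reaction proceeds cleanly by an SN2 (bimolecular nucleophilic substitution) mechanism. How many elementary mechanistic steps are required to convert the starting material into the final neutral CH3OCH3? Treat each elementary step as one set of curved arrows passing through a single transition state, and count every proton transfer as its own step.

1

Step 1: The methoxide nucleophile donates a lone pair from O to the α-carbon in a backside attack; simultaneously the C–Cl σ-bond breaks and both of its electrons leave with Cl⁻. One concerted step with inversion of configuration.
Total: 1 elementary step.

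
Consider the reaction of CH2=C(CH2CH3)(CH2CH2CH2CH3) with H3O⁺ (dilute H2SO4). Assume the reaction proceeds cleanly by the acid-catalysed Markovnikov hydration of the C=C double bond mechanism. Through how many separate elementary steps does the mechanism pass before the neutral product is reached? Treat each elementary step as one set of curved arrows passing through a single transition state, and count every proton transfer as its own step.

3

Step 1: Electrophilic addition begins with the π(C=C) electrons forming a bond to the proton of H3O⁺. Following Markovnikov's rule, the resulting cation is tertiary. H2O is released.
(No 1,2-shift: no single shift to an adjacent carbon would give a more stable cation.)
Step 2: Water acts as the nucleophile: an oxygen lone pair bonds to the cationic carbon, giving an oxonium-ion intermediate.
Step 3: Proton transfer from the O–H of the oxonium ion to H2O completes the catalytic cycle and yields the alcohol.
Total: 3 elementary steps.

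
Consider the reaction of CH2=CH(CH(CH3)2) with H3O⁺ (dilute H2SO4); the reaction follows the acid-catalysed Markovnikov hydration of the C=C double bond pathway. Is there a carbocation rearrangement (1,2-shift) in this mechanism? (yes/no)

The first-formed carbocation is secondary.
The adjacent isopropyl carbon already bears 2 other carbon substituents and has a hydrogen to migrate; after a 1,2-hydride shift from that carbon the positive charge sits on a tertiary centre.
Tertiary is more stable than secondary, so the shift occurs.

yes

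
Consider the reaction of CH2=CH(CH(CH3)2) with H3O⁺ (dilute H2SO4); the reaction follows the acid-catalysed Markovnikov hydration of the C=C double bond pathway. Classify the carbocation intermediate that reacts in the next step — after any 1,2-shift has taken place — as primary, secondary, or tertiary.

Step 1: Protonation of the alkene by H3O⁺: the π bond acts as the nucleophile and picks up H⁺, giving the more stable (Markovnikov) secondary carbocation. H2O is released.
Step 2: A 1,2-hydride shift from the adjacent isopropyl carbon moves the positive charge from the secondary centre to an adjacent carbon, generating a more stable tertiary carbocation.
The cation rearranges from secondary to tertiary via a 1,2-hydride shift from the adjacent isopropyl carbon; the tertiary cation is what reacts next.

tertiary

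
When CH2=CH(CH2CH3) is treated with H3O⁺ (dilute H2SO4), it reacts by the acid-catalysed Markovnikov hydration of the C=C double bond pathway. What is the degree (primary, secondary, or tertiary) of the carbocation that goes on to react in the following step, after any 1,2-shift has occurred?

Step 1: Electrophilic addition begins with the π(C=C) electrons forming a bond to the proton of H3O⁺. Following Markovnikov's rule, the resulting cation is secondary. H2O is released.
No single 1,2-shift to an adjacent carbon would give a more-substituted cation, so no rearrangement occurs.

secondary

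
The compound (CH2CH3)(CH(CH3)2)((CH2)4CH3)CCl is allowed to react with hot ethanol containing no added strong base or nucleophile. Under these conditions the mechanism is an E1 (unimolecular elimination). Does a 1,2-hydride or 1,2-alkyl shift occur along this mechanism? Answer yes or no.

The first-formed carbocation is tertiary.
No single 1,2-shift to an adjacent carbon would produce a more-substituted cation than the one already present, so no rearrangement occurs.

no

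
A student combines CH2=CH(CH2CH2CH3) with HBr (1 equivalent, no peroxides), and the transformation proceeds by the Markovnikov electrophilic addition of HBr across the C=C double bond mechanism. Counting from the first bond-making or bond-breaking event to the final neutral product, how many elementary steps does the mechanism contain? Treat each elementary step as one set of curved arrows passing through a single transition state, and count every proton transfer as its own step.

Step 1: The π electrons of the C=C bond attack a proton of HBr; Markovnikov addition places the new C–H on the less-substituted alkene carbon, so the positive charge ends up on the more-substituted carbon — a secondary carbocation. The H–Br bond breaks heterolytically, releasing Br⁻.
(No 1,2-shift: no single shift to an adjacent carbon would give a more stable cation.)
Step 2: Nucleophilic attack by Br⁻ on the carbocation completes the addition, giving R–Br.
Total: 2 elementary steps.

2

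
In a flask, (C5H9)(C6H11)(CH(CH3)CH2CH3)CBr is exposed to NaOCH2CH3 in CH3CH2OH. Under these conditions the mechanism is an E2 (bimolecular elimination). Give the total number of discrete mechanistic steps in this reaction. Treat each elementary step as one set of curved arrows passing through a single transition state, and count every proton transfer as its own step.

1

Step 1: Concerted anti-periplanar elimination: CH3CH2O⁻ abstracts a β-H while Br⁻ leaves, and the C–H electrons become the new C=C π bond — all in a single transition state.
Total: 1 elementary step.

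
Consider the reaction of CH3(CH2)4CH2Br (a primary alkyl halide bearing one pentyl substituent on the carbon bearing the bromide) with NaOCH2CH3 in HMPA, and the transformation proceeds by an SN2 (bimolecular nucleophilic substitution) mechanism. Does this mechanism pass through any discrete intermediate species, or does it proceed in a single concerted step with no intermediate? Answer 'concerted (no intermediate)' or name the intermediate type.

concerted (no intermediate)

Backside attack by CH3CH2O⁻ on the carbon bearing the bromide: the new C–O bond forms as the C–Br bond breaks, with Walden inversion at carbon.
All bond changes occur in one transition state; no discrete intermediate is formed.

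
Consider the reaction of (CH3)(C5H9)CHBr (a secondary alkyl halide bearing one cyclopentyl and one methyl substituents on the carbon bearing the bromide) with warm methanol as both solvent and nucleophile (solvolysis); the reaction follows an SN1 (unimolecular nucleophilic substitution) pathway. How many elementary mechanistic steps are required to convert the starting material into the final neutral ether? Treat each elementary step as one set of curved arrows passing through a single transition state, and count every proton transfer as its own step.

4

Step 1: Ionisation: the C–Br σ-bond cleaves heterolytically; both bonding electrons depart with Br⁻, leaving a secondary carbocation at the α-carbon.
Step 2: A hydride (H with its bonding pair) migrates from the adjacent cyclopentyl carbon to the cationic centre — a 1,2-hydride shift — upgrading the secondary cation to a tertiary one.
Step 3: A lone pair on the oxygen of CH3OH attacks the carbocation, forming a new C–O σ-bond and an oxonium ion.
Step 4: Proton transfer from the O–H of the oxonium ion to a solvent molecule delivers the neutral ether.
Total: 4 elementary steps.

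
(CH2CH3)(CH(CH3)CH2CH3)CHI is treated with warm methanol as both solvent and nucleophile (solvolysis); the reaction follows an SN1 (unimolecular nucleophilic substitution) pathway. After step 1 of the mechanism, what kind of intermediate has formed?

Step 1: The C–I bond breaks with both electrons going to the iodide; I⁻ leaves and a secondary carbocation remains.
After step 1 the species present is a secondary carbocation.

secondary carbocation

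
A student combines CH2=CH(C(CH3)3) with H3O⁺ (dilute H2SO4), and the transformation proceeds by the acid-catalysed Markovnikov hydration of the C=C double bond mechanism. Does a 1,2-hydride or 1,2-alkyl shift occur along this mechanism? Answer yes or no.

The first-formed carbocation is secondary.
The adjacent tert-butyl carbon has no hydrogen but bears methyl groups; migration of one methyl with its bonding pair (a 1,2-methyl shift) places the charge on a tertiary centre.
Tertiary is more stable than secondary, so the shift occurs.

yes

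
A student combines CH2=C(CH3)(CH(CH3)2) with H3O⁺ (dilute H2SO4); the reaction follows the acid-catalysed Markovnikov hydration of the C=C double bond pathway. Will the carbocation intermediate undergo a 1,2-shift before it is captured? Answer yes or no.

The first-formed carbocation is tertiary.
No single 1,2-shift to an adjacent carbon would produce a more-substituted cation than the one already present, so no rearrangement occurs.

no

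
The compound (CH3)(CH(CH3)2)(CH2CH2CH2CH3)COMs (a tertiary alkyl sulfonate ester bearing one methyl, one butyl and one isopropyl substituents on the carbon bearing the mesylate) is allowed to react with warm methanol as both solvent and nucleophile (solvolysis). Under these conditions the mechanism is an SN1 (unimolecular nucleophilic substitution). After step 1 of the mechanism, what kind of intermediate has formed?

tertiary carbocation

Step 1: Ionisation: the C–O σ-bond cleaves heterolytically; both bonding electrons depart with MsO⁻, leaving a tertiary carbocation at the α-carbon.
After step 1 the species present is a tertiary carbocation.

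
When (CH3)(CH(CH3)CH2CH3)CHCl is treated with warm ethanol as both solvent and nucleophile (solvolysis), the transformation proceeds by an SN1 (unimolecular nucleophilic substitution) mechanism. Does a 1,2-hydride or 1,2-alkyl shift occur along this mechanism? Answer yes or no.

The first-formed carbocation is secondary.
The adjacent sec-butyl carbon already bears 2 other carbon substituents and has a hydrogen to migrate; after a 1,2-hydride shift from that carbon the positive charge sits on a tertiary centre.
Tertiary is more stable than secondary, so the shift occurs.

yes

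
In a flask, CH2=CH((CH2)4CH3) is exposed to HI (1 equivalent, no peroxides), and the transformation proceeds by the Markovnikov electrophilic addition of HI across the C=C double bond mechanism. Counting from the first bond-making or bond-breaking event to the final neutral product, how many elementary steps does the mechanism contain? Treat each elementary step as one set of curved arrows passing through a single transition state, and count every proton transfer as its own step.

Step 1: Electrophilic addition begins with the π(C=C) electrons forming a bond to the proton of HI. Following Markovnikov's rule, the resulting cation is secondary. The H–I bond breaks heterolytically, releasing I⁻.
(No 1,2-shift: no single shift to an adjacent carbon would give a more stable cation.)
Step 2: Nucleophilic attack by I⁻ on the carbocation completes the addition, giving R–I.
Total: 2 elementary steps.

2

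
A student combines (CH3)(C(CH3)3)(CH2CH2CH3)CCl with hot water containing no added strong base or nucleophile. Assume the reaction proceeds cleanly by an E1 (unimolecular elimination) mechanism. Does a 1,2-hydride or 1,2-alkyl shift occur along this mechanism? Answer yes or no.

The first-formed carbocation is tertiary.
No single 1,2-shift to an adjacent carbon would produce a more-substituted cation than the one already present, so no rearrangement occurs.

no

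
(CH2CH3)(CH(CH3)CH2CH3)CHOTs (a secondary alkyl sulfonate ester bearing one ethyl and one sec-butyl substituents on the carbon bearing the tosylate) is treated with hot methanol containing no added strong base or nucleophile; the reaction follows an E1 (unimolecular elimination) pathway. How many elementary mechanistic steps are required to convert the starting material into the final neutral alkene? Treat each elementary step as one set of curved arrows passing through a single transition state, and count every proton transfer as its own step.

Step 1: Unassisted departure of TsO⁻ (taking the C–O bonding pair) generates a secondary carbocation.
Step 2: A hydride (H with its bonding pair) migrates from the adjacent sec-butyl carbon to the cationic centre — a 1,2-hydride shift — upgrading the secondary cation to a tertiary one.
Step 3: A methanol molecule (solvent) deprotonates a β-carbon; as the C–H bond breaks, those electrons form the new alkene π bond.
Total: 3 elementary steps.

3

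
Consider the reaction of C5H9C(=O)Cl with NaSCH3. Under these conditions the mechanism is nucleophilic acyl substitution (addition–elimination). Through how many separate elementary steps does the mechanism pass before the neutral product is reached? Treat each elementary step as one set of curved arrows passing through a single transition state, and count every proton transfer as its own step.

Step 1: Nucleophilic addition of CH3S⁻ to the acyl carbon breaks the π(C=O) bond and yields a tetrahedral, anionic intermediate.
Step 2: Collapse of the tetrahedral intermediate: the alkoxide oxygen pushes its lone pair back to re-form C=O while Cl⁻ leaves.
Total: 2 elementary steps.

2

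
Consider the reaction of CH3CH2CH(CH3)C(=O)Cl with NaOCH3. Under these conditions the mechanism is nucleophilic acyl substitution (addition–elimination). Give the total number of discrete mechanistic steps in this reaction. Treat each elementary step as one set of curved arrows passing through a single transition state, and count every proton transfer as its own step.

Step 1: A lone pair on the O of CH3O⁻ attacks the electrophilic acyl carbon; the π(C=O) electrons move onto oxygen, giving a tetrahedral intermediate.
Step 2: Elimination step: re-formation of the carbonyl π bond drives out Cl⁻, giving the new acyl compound.
Total: 2 elementary steps.

2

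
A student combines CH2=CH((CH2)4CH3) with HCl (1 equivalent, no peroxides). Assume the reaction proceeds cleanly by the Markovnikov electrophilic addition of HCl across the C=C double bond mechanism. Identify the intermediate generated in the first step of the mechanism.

Step 1: Electrophilic addition begins with the π(C=C) electrons forming a bond to the proton of HCl. Following Markovnikov's rule, the resulting cation is secondary. The H–Cl bond breaks heterolytically, releasing Cl⁻.
After step 1 the species present is a secondary carbocation.

secondary carbocation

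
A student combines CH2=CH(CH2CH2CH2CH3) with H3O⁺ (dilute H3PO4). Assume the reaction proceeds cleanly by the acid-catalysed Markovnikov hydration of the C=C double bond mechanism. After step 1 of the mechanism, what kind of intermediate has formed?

secondary carbocation

Step 1: Electrophilic addition begins with the π(C=C) electrons forming a bond to the proton of H3O⁺. Following Markovnikov's rule, the resulting cation is secondary. H2O is released.
After step 1 the species present is a secondary carbocation.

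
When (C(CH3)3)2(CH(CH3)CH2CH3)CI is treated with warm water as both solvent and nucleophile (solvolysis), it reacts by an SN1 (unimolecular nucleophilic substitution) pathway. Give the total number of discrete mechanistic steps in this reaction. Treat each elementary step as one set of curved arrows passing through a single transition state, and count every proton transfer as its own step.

3

Step 1: Ionisation: the C–I σ-bond cleaves heterolytically; both bonding electrons depart with I⁻, leaving a tertiary carbocation at the α-carbon.
(No 1,2-shift: no single shift to an adjacent carbon would give a more stable cation.)
Step 2: H2O donates an oxygen lone pair into the empty p orbital of the cation, giving a protonated alcohol (an oxonium ion).
Step 3: A second solvent molecule removes the proton on oxygen, giving the neutral alcohol product.
Total: 3 elementary steps.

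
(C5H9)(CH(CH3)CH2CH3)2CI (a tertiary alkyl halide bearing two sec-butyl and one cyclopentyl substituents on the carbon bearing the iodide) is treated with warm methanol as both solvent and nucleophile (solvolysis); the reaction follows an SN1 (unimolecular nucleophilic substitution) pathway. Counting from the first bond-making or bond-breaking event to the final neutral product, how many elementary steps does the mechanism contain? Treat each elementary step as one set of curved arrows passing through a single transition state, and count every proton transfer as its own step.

Step 1: Ionisation: the C–I σ-bond cleaves heterolytically; both bonding electrons depart with I⁻, leaving a tertiary carbocation at the α-carbon.
(No 1,2-shift: no single shift to an adjacent carbon would give a more stable cation.)
Step 2: Nucleophilic capture: the oxygen of CH3OH bonds to the cationic carbon, producing an oxonium-ion intermediate.
Step 3: Proton transfer from the O–H of the oxonium ion to a solvent molecule delivers the neutral ether.
Total: 3 elementary steps.

3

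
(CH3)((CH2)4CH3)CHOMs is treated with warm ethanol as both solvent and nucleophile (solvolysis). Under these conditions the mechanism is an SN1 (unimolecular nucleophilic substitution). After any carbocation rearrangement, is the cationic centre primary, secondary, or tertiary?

Step 1: Ionisation: the C–O σ-bond cleaves heterolytically; both bonding electrons depart with MsO⁻, leaving a secondary carbocation at the α-carbon.
No single 1,2-shift to an adjacent carbon would give a more-substituted cation, so no rearrangement occurs.

secondary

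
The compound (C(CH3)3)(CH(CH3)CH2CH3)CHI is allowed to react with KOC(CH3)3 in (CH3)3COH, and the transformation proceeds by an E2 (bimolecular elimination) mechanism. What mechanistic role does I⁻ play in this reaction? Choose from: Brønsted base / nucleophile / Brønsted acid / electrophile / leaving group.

leaving group

Step 1: The strong base (CH3)3CO⁻ removes a β-hydrogen; in the same concerted event the electrons of the breaking C–H bond form the new π(C=C) bond and the C–I σ-bond breaks, expelling I⁻. Anti-periplanar geometry; one transition state.
I⁻ departs with both electrons of the breaking σ-bond — that is the definition of a leaving group.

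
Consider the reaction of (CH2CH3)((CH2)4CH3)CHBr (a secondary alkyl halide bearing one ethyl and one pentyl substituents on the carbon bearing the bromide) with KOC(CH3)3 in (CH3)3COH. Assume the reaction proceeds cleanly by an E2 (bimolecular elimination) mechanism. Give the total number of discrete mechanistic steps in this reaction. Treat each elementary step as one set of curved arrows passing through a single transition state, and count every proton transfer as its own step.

Step 1: The strong base (CH3)3CO⁻ removes a β-hydrogen; in the same concerted event the electrons of the breaking C–H bond form the new π(C=C) bond and the C–Br σ-bond breaks, expelling Br⁻. Anti-periplanar geometry; one transition state.
Total: 1 elementary step.

1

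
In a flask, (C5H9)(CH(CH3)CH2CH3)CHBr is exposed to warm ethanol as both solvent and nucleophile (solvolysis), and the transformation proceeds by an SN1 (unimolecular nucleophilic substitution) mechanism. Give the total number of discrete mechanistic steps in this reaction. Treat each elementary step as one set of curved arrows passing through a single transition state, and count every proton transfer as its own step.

4

Step 1: The C–Br bond breaks with both electrons going to the bromide; Br⁻ leaves and a secondary carbocation remains.
Step 2: A hydride (H with its bonding pair) migrates from the adjacent cyclopentyl carbon to the cationic centre — a 1,2-hydride shift — upgrading the secondary cation to a tertiary one.
Step 3: Nucleophilic capture: the oxygen of CH3CH2OH bonds to the cationic carbon, producing an oxonium-ion intermediate.
Step 4: A second solvent molecule removes the proton on oxygen, giving the neutral ether product.
Total: 4 elementary steps.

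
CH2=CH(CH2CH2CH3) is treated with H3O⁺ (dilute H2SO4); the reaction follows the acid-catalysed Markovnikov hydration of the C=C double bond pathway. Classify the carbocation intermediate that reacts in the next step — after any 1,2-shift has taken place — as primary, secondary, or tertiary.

Step 1: Electrophilic addition begins with the π(C=C) electrons forming a bond to the proton of H3O⁺. Following Markovnikov's rule, the resulting cation is secondary. H2O is released.
No single 1,2-shift to an adjacent carbon would give a more-substituted cation, so no rearrangement occurs.

secondary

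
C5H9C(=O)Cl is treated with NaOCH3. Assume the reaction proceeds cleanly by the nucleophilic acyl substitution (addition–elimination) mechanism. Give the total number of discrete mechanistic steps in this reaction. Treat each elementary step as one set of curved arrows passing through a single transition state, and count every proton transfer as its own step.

Step 1: A lone pair on the O of CH3O⁻ attacks the electrophilic acyl carbon; the π(C=O) electrons move onto oxygen, giving a tetrahedral intermediate.
Step 2: Collapse of the tetrahedral intermediate: the alkoxide oxygen pushes its lone pair back to re-form C=O while Cl⁻ leaves.
Total: 2 elementary steps.

2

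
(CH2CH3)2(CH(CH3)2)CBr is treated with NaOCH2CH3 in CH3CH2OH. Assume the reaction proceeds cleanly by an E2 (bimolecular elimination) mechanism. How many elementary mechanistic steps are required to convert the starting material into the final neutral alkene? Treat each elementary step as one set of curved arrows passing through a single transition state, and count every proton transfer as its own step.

Step 1: The strong base CH3CH2O⁻ removes a β-hydrogen; in the same concerted event the electrons of the breaking C–H bond form the new π(C=C) bond and the C–Br σ-bond breaks, expelling Br⁻. Anti-periplanar geometry; one transition state.
Total: 1 elementary step.

1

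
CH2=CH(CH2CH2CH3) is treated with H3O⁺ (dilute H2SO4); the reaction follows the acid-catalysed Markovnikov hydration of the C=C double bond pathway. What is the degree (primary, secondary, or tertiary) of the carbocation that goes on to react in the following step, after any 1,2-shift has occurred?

secondary

Step 1: The π electrons of the C=C bond attack a proton of H3O⁺; Markovnikov addition places the new C–H on the less-substituted alkene carbon, so the positive charge ends up on the more-substituted carbon — a secondary carbocation. H2O is released.
No single 1,2-shift to an adjacent carbon would give a more-substituted cation, so no rearrangement occurs.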